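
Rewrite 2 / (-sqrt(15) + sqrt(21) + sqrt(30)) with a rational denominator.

Group as (sqrt(21) + sqrt(30)) - sqrt(15); multiply by (sqrt(21) + sqrt(30)) + sqrt(15), then rationalise the remaining surd.

(-6*sqrt(15) + sqrt(30) + 4*sqrt(21) + 5*sqrt(42))/102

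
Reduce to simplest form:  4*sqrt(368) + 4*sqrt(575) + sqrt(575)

4*sqrt(368) = 16*sqrt(23); 4*sqrt(575) = 20*sqrt(23); sqrt(575) = 5*sqrt(23)
Combine: (16 + 20 + 5)·sqrt(23) = 41*sqrt(23)

41*sqrt(23)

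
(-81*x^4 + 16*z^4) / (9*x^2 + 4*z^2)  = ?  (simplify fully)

-9*x^2 + 4*z^2

Factor (2*z)^4 - (3*x)^4 and cancel (9*x^2 + 4*z^2).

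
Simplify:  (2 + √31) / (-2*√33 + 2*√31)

Multiply numerator and denominator by 2*√31 + 2*√33.
Denominator becomes -8; numerator becomes 4*√31 + 4*√33 + 62 + 2*√1023.

(-√1023 - 31 - 2*√33 - 2*√31)/4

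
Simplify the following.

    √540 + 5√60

16*√15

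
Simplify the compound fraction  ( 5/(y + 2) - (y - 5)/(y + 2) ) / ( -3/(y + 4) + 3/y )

(-y³ + 6*y² + 40*y)/(12*y + 24)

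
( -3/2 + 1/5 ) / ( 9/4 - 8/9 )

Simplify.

-234/245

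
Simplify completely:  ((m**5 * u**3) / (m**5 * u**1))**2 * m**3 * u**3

m**3*u**7

Inside the bracket: u**2
Raise to the power 2: u**4
Multiply by m**3 * u**3: add exponents.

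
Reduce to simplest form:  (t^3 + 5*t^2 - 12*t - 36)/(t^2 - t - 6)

Factor: t^3 + 5*t^2 - 12*t - 36 = (t - 3)*(t + 2)*(t + 6);  t^2 - t - 6 = (t - 3)*(t + 2)
Cancel the common factors (t - 3), (t + 2).

t + 6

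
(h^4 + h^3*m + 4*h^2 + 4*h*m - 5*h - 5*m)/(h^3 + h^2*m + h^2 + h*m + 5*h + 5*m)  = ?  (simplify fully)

h - 1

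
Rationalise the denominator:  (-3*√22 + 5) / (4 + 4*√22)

Multiply numerator and denominator by -4*√22 + 4.
Denominator becomes -336; numerator becomes -32*√22 + 284.

(-71 + 8*√22)/84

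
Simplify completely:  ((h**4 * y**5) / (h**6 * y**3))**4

y**8/h**8

Inside the bracket: (h**-2) * y**2
Raise to the power 4: (h**-8) * y**8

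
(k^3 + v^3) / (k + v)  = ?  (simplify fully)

v^3 + k^3 = (k + v)(k^2 - k*v + v^2).

k^2 - k*v + v^2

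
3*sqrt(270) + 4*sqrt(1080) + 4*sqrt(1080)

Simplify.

57*sqrt(30)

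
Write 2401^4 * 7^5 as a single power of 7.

7^21

2401^4 = 7^16; 7^5 = 7^5
Combine exponents: 7^21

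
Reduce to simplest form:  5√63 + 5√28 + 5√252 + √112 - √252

5√63 = 15*√7; 5√28 = 10*√7; 5√252 = 30*√7; √112 = 4*√7; √252 = 6*√7
Combine: (15 + 10 + 30 + 4 - 6)·√7 = 53*√7

53*√7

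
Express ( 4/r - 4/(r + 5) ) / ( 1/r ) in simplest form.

20/(r + 5)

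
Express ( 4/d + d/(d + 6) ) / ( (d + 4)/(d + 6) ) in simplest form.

(d**2 + 4*d + 24)/(d**2 + 4*d)

Numerator: 4/d + d/(d + 6) = (d**2 + 4*d + 24)/(d**2 + 6*d)
Denominator: (d + 4)/(d + 6) = (d + 4)/(d + 6)
Divide: ((d**2 + 4*d + 24)/(d**2 + 6*d)) · ((d + 6)/(d + 4)) = (d**2 + 4*d + 24)/(d**2 + 4*d)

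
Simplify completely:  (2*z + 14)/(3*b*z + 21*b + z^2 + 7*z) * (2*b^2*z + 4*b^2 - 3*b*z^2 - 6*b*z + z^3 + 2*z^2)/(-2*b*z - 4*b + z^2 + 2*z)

Factor: 2*z + 14 = 2*(z + 7);  3*b*z + 21*b + z^2 + 7*z = (z + 7)*(3*b + z);  2*b^2*z + 4*b^2 - 3*b*z^2 - 6*b*z + z^3 + 2*z^2 = (z + 2)*(-2*b + z)*(-b + z);  -2*b*z - 4*b + z^2 + 2*z = (-2*b + z)*(z + 2)
Cancel the common factors (z + 2), (-2*b + z), (z + 7).

(-2*b + 2*z)/(3*b + z)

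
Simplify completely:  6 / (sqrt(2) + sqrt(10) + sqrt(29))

Group as (sqrt(2) + sqrt(29)) + sqrt(10); multiply by (sqrt(2) + sqrt(29)) - sqrt(10), then rationalise the remaining surd.

(-126*sqrt(10) - 222*sqrt(2) + 24*sqrt(145) + 102*sqrt(29))/209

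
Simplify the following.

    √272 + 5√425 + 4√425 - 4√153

√272 = 4*√17; 5√425 = 25*√17; 4√425 = 20*√17; 4√153 = 12*√17
Combine: (4 + 25 + 20 - 12)·√17 = 37*√17

37*√17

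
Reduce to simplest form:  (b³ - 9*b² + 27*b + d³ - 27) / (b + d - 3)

b² - b*d - 6*b + d² + 3*d + 9

Apply the sum-of-cubes factorisation and cancel (b + d - 3).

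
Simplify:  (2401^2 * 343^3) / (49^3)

2401^2 = 7^8; 343^3 = 7^9; 49^3 = 7^6
Combine exponents: 7^11

7^11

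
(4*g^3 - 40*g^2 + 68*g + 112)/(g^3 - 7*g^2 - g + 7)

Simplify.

(4*g - 16)/(g - 1)

Factor: 4*g^3 - 40*g^2 + 68*g + 112 = 4*(g + 1)*(g - 7)*(g - 4);  g^3 - 7*g^2 - g + 7 = (g - 1)*(g + 1)*(g - 7)
Cancel the common factors (g + 1), (g - 7).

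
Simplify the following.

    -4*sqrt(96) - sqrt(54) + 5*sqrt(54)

-4*sqrt(6)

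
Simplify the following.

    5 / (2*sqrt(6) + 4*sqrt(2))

Multiply numerator and denominator by -2*sqrt(6) + 4*sqrt(2).
Denominator becomes 8; numerator becomes -10*sqrt(6) + 20*sqrt(2).

(-5*sqrt(6) + 10*sqrt(2))/4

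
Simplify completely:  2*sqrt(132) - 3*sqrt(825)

-11*sqrt(33)

2*sqrt(132) = 4*sqrt(33); 3*sqrt(825) = 15*sqrt(33)
Combine: (4 - 15)·sqrt(33) = -11*sqrt(33)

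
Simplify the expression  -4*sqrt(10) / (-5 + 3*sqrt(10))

Multiply numerator and denominator by -3*sqrt(10) - 5.
Denominator becomes -65; numerator becomes 20*sqrt(10) + 120.

(-24 - 4*sqrt(10))/13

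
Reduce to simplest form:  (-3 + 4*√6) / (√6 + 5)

(-39 + 23*√6)/19

Multiply numerator and denominator by -√6 + 5.
Denominator becomes 19; numerator becomes -39 + 23*√6.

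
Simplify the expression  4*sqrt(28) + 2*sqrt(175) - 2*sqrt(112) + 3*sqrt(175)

4*sqrt(28) = 8*sqrt(7); 2*sqrt(175) = 10*sqrt(7); 2*sqrt(112) = 8*sqrt(7); 3*sqrt(175) = 15*sqrt(7)
Combine: (8 + 10 - 8 + 15)·sqrt(7) = 25*sqrt(7)

25*sqrt(7)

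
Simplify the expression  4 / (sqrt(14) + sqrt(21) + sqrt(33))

Group as (sqrt(21) + sqrt(33)) + sqrt(14); multiply by (sqrt(21) + sqrt(33)) - sqrt(14), then rationalise the remaining surd.

(-42*sqrt(22) + 2*sqrt(33) + 26*sqrt(21) + 40*sqrt(14))/293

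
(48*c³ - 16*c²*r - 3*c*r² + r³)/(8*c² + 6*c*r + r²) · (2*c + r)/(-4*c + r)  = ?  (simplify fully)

Factor: 48*c³ - 16*c²*r - 3*c*r² + r³ = (4*c + r)·(-4*c + r)·(-3*c + r);  8*c² + 6*c*r + r² = (4*c + r)·(2*c + r)
Cancel the common factors (2*c + r), (-4*c + r), (4*c + r).

-3*c + r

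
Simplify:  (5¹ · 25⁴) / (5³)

5^6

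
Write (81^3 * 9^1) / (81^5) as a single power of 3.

3^(-6)

81^3 = 3^12; 9^1 = 3^2; 81^5 = 3^20
Combine exponents: 3^(-6)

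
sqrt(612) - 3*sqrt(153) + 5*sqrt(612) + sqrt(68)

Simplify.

29*sqrt(17)

sqrt(612) = 6*sqrt(17); 3*sqrt(153) = 9*sqrt(17); 5*sqrt(612) = 30*sqrt(17); sqrt(68) = 2*sqrt(17)
Combine: (6 - 9 + 30 + 2)·sqrt(17) = 29*sqrt(17)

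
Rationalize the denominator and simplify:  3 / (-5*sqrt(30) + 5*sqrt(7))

Multiply numerator and denominator by 5*sqrt(7) + 5*sqrt(30).
Denominator becomes -575; numerator becomes 15*sqrt(7) + 15*sqrt(30).

(-3*sqrt(30) - 3*sqrt(7))/115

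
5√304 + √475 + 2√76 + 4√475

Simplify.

49*√19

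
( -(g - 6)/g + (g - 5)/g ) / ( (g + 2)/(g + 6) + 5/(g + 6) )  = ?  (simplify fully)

(g + 6)/(g² + 7*g)

Numerator: -(g - 6)/g + (g - 5)/g = 1/g
Denominator: (g + 2)/(g + 6) + 5/(g + 6) = (g + 7)/(g + 6)
Divide: (1/g) · ((g + 6)/(g + 7)) = (g + 6)/(g² + 7*g)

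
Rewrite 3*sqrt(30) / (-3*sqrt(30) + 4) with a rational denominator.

Multiply numerator and denominator by 4 + 3*sqrt(30).
Denominator becomes -254; numerator becomes 12*sqrt(30) + 270.

(-135 - 6*sqrt(30))/127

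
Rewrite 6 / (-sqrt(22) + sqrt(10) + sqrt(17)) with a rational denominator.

Group as (sqrt(10) + sqrt(17)) - sqrt(22); multiply by (sqrt(10) + sqrt(17)) + sqrt(22), then rationalise the remaining surd.

(-30*sqrt(22) + 90*sqrt(17) + 174*sqrt(10) + 24*sqrt(935))/655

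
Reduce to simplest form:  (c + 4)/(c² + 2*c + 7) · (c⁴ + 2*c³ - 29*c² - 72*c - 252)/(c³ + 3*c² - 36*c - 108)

Factor: c⁴ + 2*c³ - 29*c² - 72*c - 252 = (c² + 2*c + 7)·(c + 6)·(c - 6);  c³ + 3*c² - 36*c - 108 = (c + 3)·(c - 6)·(c + 6)
Cancel the common factors (c² + 2*c + 7), (c - 6), (c + 6).

(c + 4)/(c + 3)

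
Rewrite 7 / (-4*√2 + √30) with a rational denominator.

Multiply numerator and denominator by √30 + 4*√2.
Denominator becomes -2; numerator becomes 7*√30 + 28*√2.

(-28*√2 - 7*√30)/2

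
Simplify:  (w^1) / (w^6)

w^(-5)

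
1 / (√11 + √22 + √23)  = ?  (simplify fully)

(-11*√46 + 5*√23 + 6*√22 + 17*√11)/434

Group as (√11 + √22) + √23; multiply by (√11 + √22) - √23, then rationalise the remaining surd.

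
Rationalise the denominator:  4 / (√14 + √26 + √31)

(-16*√2821 + 36*√31 + 76*√26 + 172*√14)/1375

Group as (√14 + √31) + √26; multiply by (√14 + √31) - √26, then rationalise the remaining surd.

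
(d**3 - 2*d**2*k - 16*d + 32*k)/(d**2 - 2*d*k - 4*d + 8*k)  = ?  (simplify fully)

Factor: d**3 - 2*d**2*k - 16*d + 32*k = (d - 4)*(d - 2*k)*(d + 4);  d**2 - 2*d*k - 4*d + 8*k = (d - 2*k)*(d - 4)
Cancel the common factors (d - 4), (d - 2*k).

d + 4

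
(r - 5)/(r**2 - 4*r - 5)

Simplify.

1/(r + 1)

Factor: r**2 - 4*r - 5 = (r - 5)*(r + 1)
Cancel the common factor (r - 5).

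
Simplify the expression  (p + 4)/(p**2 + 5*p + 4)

Factor: p**2 + 5*p + 4 = (p + 1)*(p + 4)
Cancel the common factor (p + 4).

1/(p + 1)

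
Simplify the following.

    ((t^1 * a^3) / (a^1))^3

Inside the bracket: t^1 * a^2
Raise to the power 3: t^3 * a^6

a^6*t^3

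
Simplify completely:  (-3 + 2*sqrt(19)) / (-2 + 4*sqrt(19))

(-4*sqrt(19) + 73)/150

Multiply numerator and denominator by -4*sqrt(19) - 2.
Denominator becomes -300; numerator becomes -146 + 8*sqrt(19).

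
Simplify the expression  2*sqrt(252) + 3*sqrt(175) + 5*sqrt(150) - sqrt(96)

2*sqrt(252) = 12*sqrt(7); 3*sqrt(175) = 15*sqrt(7); 5*sqrt(150) = 25*sqrt(6); sqrt(96) = 4*sqrt(6)

21*sqrt(6) + 27*sqrt(7)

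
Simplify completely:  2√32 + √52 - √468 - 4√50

2√32 = 8*√2; √52 = 2*√13; √468 = 6*√13; 4√50 = 20*√2

-12*√2 - 4*√13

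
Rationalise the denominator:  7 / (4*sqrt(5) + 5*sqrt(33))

Multiply numerator and denominator by -4*sqrt(5) + 5*sqrt(33).
Denominator becomes 745; numerator becomes -28*sqrt(5) + 35*sqrt(33).

(-28*sqrt(5) + 35*sqrt(33))/745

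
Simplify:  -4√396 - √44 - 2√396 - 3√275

-53*√11

4√396 = 24*√11; √44 = 2*√11; 2√396 = 12*√11; 3√275 = 15*√11
Combine: (-24 - 2 - 12 - 15)·√11 = -53*√11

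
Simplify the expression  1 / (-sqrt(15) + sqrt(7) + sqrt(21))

(-13*sqrt(15) + sqrt(21) + 29*sqrt(7) + 42*sqrt(5))/419

Group as (sqrt(7) + sqrt(21)) - sqrt(15); multiply by (sqrt(7) + sqrt(21)) + sqrt(15), then rationalise the remaining surd.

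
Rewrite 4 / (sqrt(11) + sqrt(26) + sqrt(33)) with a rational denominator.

(-11*sqrt(78) + 2*sqrt(33) + 9*sqrt(26) + 24*sqrt(11))/141

Group as (sqrt(26) + sqrt(33)) + sqrt(11); multiply by (sqrt(26) + sqrt(33)) - sqrt(11), then rationalise the remaining surd.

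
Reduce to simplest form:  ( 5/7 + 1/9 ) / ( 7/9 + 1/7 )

26/29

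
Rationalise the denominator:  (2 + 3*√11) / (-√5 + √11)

(2*√5 + 2*√11 + 3*√55 + 33)/6

Multiply numerator and denominator by √5 + √11.
Denominator becomes 6; numerator becomes 2*√5 + 2*√11 + 3*√55 + 33.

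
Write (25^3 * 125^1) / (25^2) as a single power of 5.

5^5

25^3 = 5^6; 125^1 = 5^3; 25^2 = 5^4
Combine exponents: 5^5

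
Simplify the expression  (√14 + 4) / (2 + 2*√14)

(10 + 3*√14)/26

Multiply numerator and denominator by -2*√14 + 2.
Denominator becomes -52; numerator becomes -6*√14 - 20.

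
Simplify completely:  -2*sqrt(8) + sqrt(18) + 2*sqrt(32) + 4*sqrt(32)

2*sqrt(8) = 4*sqrt(2); sqrt(18) = 3*sqrt(2); 2*sqrt(32) = 8*sqrt(2); 4*sqrt(32) = 16*sqrt(2)
Combine: (-4 + 3 + 8 + 16)·sqrt(2) = 23*sqrt(2)

23*sqrt(2)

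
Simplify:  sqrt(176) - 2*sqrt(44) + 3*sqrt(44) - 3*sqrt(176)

-6*sqrt(11)

sqrt(176) = 4*sqrt(11); 2*sqrt(44) = 4*sqrt(11); 3*sqrt(44) = 6*sqrt(11); 3*sqrt(176) = 12*sqrt(11)
Combine: (4 - 4 + 6 - 12)·sqrt(11) = -6*sqrt(11)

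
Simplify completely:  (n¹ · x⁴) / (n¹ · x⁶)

x^(-2)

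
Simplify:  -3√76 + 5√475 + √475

3√76 = 6*√19; 5√475 = 25*√19; √475 = 5*√19
Combine: (-6 + 25 + 5)·√19 = 24*√19

24*√19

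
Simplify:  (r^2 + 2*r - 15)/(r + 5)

r - 3

Factor: r^2 + 2*r - 15 = (r - 3)*(r + 5)
Cancel the common factor (r + 5).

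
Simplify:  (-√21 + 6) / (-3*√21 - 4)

(-22*√21 + 87)/173

Multiply numerator and denominator by -4 + 3*√21.
Denominator becomes -173; numerator becomes -87 + 22*√21.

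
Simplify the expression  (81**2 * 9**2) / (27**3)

3**3

81**2 = 3**8; 9**2 = 3**4; 27**3 = 3**9
Combine exponents: 3**3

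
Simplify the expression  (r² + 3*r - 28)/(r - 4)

Factor: r² + 3*r - 28 = (r + 7)·(r - 4)
Cancel the common factor (r - 4).

r + 7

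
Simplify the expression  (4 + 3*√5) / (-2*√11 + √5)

(-6*√55 - 8*√11 - 15 - 4*√5)/39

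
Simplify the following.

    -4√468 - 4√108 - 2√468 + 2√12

4√468 = 24*√13; 4√108 = 24*√3; 2√468 = 12*√13; 2√12 = 4*√3

-36*√13 - 20*√3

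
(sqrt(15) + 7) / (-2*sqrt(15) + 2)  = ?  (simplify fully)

Multiply numerator and denominator by 2 + 2*sqrt(15).
Denominator becomes -56; numerator becomes 44 + 16*sqrt(15).

(-4*sqrt(15) - 11)/14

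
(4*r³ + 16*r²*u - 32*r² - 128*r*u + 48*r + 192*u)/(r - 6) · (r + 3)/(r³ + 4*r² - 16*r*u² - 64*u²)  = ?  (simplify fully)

(4*r² + 4*r - 24)/(r² - 4*r*u + 4*r - 16*u)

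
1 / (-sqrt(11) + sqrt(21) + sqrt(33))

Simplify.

Group as (sqrt(21) + sqrt(33)) - sqrt(11); multiply by (sqrt(21) + sqrt(33)) + sqrt(11), then rationalise the remaining surd.

(-43*sqrt(11) - sqrt(33) + 23*sqrt(21) + 66*sqrt(7))/923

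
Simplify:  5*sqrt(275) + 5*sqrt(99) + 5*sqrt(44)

50*sqrt(11)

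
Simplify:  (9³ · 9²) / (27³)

9³ = 3^6; 9² = 3^4; 27³ = 3^9
Combine exponents: 3^1

3^1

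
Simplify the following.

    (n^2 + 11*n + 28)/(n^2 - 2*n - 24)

(n + 7)/(n - 6)

Factor: n^2 + 11*n + 28 = (n + 4)*(n + 7);  n^2 - 2*n - 24 = (n + 4)*(n - 6)
Cancel the common factor (n + 4).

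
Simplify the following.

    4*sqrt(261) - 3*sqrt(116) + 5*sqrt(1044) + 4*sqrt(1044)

4*sqrt(261) = 12*sqrt(29); 3*sqrt(116) = 6*sqrt(29); 5*sqrt(1044) = 30*sqrt(29); 4*sqrt(1044) = 24*sqrt(29)
Combine: (12 - 6 + 30 + 24)·sqrt(29) = 60*sqrt(29)

60*sqrt(29)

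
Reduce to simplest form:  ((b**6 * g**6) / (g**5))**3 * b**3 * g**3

b**21*g**6

Inside the bracket: b**6 * g**1
Raise to the power 3: b**18 * g**3
Multiply by b**3 * g**3: add exponents.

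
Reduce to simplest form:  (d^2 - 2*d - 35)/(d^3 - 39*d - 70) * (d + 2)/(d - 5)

1/(d - 5)

Factor: d^2 - 2*d - 35 = (d - 7)*(d + 5);  d^3 - 39*d - 70 = (d + 2)*(d - 7)*(d + 5)
Cancel the common factors (d + 2), (d + 5), (d - 7).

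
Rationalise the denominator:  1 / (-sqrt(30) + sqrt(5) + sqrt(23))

Group as (sqrt(5) + sqrt(23)) - sqrt(30); multiply by (sqrt(5) + sqrt(23)) + sqrt(30), then rationalise the remaining surd.

(sqrt(30) + 6*sqrt(23) + 24*sqrt(5) + 5*sqrt(138))/228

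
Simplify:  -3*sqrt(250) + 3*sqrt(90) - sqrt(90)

-9*sqrt(10)

3*sqrt(250) = 15*sqrt(10); 3*sqrt(90) = 9*sqrt(10); sqrt(90) = 3*sqrt(10)
Combine: (-15 + 9 - 3)·sqrt(10) = -9*sqrt(10)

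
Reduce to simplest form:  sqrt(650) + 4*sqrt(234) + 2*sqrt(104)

21*sqrt(26)

sqrt(650) = 5*sqrt(26); 4*sqrt(234) = 12*sqrt(26); 2*sqrt(104) = 4*sqrt(26)
Combine: (5 + 12 + 4)·sqrt(26) = 21*sqrt(26)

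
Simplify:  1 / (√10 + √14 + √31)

Group as (√14 + √31) + √10; multiply by (√14 + √31) - √10, then rationalise the remaining surd.

(-4*√1085 - 7*√31 + 27*√14 + 35*√10)/511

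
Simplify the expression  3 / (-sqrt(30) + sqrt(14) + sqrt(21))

(-15*sqrt(30) + 69*sqrt(21) + 111*sqrt(14) + 252*sqrt(5))/1151

Group as (sqrt(14) + sqrt(21)) - sqrt(30); multiply by (sqrt(14) + sqrt(21)) + sqrt(30), then rationalise the remaining surd.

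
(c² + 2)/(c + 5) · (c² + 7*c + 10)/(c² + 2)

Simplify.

Factor: c² + 7*c + 10 = (c + 5)·(c + 2)
Cancel the common factors (c² + 2), (c + 5).

c + 2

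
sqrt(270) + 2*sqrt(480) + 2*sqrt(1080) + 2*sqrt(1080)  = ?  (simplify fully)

sqrt(270) = 3*sqrt(30); 2*sqrt(480) = 8*sqrt(30); 2*sqrt(1080) = 12*sqrt(30); 2*sqrt(1080) = 12*sqrt(30)
Combine: (3 + 8 + 12 + 12)·sqrt(30) = 35*sqrt(30)

35*sqrt(30)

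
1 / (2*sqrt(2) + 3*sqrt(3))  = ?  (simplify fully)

(-2*sqrt(2) + 3*sqrt(3))/19

Multiply numerator and denominator by -3*sqrt(3) + 2*sqrt(2).
Denominator becomes -19; numerator becomes -3*sqrt(3) + 2*sqrt(2).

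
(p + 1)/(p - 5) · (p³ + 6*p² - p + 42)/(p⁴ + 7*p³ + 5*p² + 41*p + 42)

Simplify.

1/(p - 5)

Factor: p³ + 6*p² - p + 42 = (p + 7)·(p² - p + 6);  p⁴ + 7*p³ + 5*p² + 41*p + 42 = (p² - p + 6)·(p + 1)·(p + 7)
Cancel the common factors (p² - p + 6), (p + 7), (p + 1).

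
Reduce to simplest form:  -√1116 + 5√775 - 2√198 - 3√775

-6*√22 + 4*√31

√1116 = 6*√31; 5√775 = 25*√31; 2√198 = 6*√22; 3√775 = 15*√31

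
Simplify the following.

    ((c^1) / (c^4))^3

c^(-9)

Inside the bracket: (c^-3)
Raise to the power 3: (c^-9)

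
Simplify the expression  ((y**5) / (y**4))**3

y**3

Inside the bracket: y**1
Raise to the power 3: y**3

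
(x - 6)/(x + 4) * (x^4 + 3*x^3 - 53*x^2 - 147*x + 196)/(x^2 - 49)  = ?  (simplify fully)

x^2 - 7*x + 6

Factor: x^4 + 3*x^3 - 53*x^2 - 147*x + 196 = (x - 7)*(x + 4)*(x + 7)*(x - 1);  x^2 - 49 = (x - 7)*(x + 7)
Cancel the common factors (x - 7), (x + 4), (x + 7).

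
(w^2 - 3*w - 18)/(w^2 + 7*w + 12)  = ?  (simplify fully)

(w - 6)/(w + 4)

Factor: w^2 - 3*w - 18 = (w + 3)*(w - 6);  w^2 + 7*w + 12 = (w + 3)*(w + 4)
Cancel the common factor (w + 3).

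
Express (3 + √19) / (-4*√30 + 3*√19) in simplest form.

(-4*√570 - 12*√30 - 57 - 9*√19)/309

Multiply numerator and denominator by 3*√19 + 4*√30.
Denominator becomes -309; numerator becomes 9*√19 + 57 + 12*√30 + 4*√570.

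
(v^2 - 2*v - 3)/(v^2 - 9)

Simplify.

Factor: v^2 - 2*v - 3 = (v - 3)*(v + 1);  v^2 - 9 = (v + 3)*(v - 3)
Cancel the common factor (v - 3).

(v + 1)/(v + 3)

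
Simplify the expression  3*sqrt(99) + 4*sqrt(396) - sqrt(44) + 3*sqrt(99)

3*sqrt(99) = 9*sqrt(11); 4*sqrt(396) = 24*sqrt(11); sqrt(44) = 2*sqrt(11); 3*sqrt(99) = 9*sqrt(11)
Combine: (9 + 24 - 2 + 9)·sqrt(11) = 40*sqrt(11)

40*sqrt(11)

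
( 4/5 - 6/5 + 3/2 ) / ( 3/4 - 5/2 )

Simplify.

-22/35

Numerator: 4/5 - 6/5 + 3/2 = 11/10
Denominator: 3/4 - 5/2 = -7/4
Divide: (11/10) · (-4/7) = -22/35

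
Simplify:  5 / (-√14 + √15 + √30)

Group as (√15 + √30) - √14; multiply by (√15 + √30) + √14, then rationalise the remaining surd.

(-155*√14 - 5*√30 + 145*√15 + 300*√7)/839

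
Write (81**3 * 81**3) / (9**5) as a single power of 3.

3**14

81**3 = 3**12; 81**3 = 3**12; 9**5 = 3**10
Combine exponents: 3**14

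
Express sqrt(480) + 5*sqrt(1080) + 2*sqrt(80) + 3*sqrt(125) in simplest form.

23*sqrt(5) + 34*sqrt(30)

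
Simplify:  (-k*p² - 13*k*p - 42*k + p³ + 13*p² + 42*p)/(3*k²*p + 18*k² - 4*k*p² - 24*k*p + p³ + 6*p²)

(p + 7)/(-3*k + p)

Factor: -k*p² - 13*k*p - 42*k + p³ + 13*p² + 42*p = (p + 7)·(-k + p)·(p + 6);  3*k²*p + 18*k² - 4*k*p² - 24*k*p + p³ + 6*p² = (p + 6)·(-k + p)·(-3*k + p)
Cancel the common factors (p + 6), (-k + p).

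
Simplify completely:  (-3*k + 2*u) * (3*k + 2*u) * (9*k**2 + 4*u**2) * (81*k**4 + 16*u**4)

-6561*k**8 + 256*u**8

((2*u)+(3*k))((2*u)-(3*k)) = -9*k**2 + 4*u**2; continue pairing.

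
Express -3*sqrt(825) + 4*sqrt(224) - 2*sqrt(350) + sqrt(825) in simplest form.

-10*sqrt(33) + 6*sqrt(14)

3*sqrt(825) = 15*sqrt(33); 4*sqrt(224) = 16*sqrt(14); 2*sqrt(350) = 10*sqrt(14); sqrt(825) = 5*sqrt(33)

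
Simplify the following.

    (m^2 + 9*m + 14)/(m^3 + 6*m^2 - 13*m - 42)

1/(m - 3)

Factor: m^2 + 9*m + 14 = (m + 7)*(m + 2);  m^3 + 6*m^2 - 13*m - 42 = (m + 2)*(m - 3)*(m + 7)
Cancel the common factors (m + 2), (m + 7).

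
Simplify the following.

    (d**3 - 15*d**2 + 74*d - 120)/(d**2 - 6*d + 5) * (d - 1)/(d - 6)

d - 4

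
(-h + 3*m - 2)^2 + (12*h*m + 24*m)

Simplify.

Expand the square and combine the (12*h*m + 24*m) term.

(h + 3*m + 2)^2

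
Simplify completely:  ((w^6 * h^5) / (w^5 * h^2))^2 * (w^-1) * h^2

Inside the bracket: w^1 * h^3
Raise to the power 2: w^2 * h^6
Multiply by (w^-1) * h^2: add exponents.

h^8*w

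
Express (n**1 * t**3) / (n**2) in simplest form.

t**3/n

Quotient: (n**-1) * t**3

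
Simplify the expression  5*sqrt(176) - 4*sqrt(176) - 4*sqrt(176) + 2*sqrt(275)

5*sqrt(176) = 20*sqrt(11); 4*sqrt(176) = 16*sqrt(11); 4*sqrt(176) = 16*sqrt(11); 2*sqrt(275) = 10*sqrt(11)
Combine: (20 - 16 - 16 + 10)·sqrt(11) = -2*sqrt(11)

-2*sqrt(11)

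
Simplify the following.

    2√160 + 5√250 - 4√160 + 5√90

32*√10

2√160 = 8*√10; 5√250 = 25*√10; 4√160 = 16*√10; 5√90 = 15*√10
Combine: (8 + 25 - 16 + 15)·√10 = 32*√10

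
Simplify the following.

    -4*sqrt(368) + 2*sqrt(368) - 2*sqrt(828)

4*sqrt(368) = 16*sqrt(23); 2*sqrt(368) = 8*sqrt(23); 2*sqrt(828) = 12*sqrt(23)
Combine: (-16 + 8 - 12)·sqrt(23) = -20*sqrt(23)

-20*sqrt(23)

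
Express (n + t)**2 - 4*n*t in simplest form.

Expand the square and combine the 4*n*t term.

(n - t)**2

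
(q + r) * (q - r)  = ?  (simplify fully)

q^2 - r^2

Pair the conjugate factors: (q+r)(q-r) = q^2 - r^2.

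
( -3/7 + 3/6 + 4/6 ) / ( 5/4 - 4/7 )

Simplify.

62/57

Numerator: -3/7 + 3/6 + 4/6 = 31/42
Denominator: 5/4 - 4/7 = 19/28
Divide: (31/42) · (28/19) = 62/57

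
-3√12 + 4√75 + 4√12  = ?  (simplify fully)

22*√3

3√12 = 6*√3; 4√75 = 20*√3; 4√12 = 8*√3
Combine: (-6 + 20 + 8)·√3 = 22*√3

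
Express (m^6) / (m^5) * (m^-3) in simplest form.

Quotient: m^1
Multiply by (m^-3): add exponents.

m^(-2)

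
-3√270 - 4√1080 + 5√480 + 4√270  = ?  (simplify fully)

-√30

3√270 = 9*√30; 4√1080 = 24*√30; 5√480 = 20*√30; 4√270 = 12*√30
Combine: (-9 - 24 + 20 + 12)·√30 = -√30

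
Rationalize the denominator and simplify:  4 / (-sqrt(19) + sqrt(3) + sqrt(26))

(-10*sqrt(19) - 4*sqrt(26) + 42*sqrt(3) + 2*sqrt(1482))/53

Group as (sqrt(3) + sqrt(26)) - sqrt(19); multiply by (sqrt(3) + sqrt(26)) + sqrt(19), then rationalise the remaining surd.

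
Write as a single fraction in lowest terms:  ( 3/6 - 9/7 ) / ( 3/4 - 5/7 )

-22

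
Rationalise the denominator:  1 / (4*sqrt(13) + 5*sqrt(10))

Multiply numerator and denominator by -4*sqrt(13) + 5*sqrt(10).
Denominator becomes 42; numerator becomes -4*sqrt(13) + 5*sqrt(10).

(-4*sqrt(13) + 5*sqrt(10))/42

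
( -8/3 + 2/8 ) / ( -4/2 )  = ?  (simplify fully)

Numerator: -8/3 + 2/8 = -29/12
Denominator: -4/2 = -2
Divide: (-29/12) · (-1/2) = 29/24

29/24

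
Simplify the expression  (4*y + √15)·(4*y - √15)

Product of conjugates: (P+Q)(P-Q) = P^2 - Q^2.

16*y² - 15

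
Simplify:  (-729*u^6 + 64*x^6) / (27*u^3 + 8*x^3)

-27*u^3 + 8*x^3

-729*u^6 + 64*x^6 factors as (-3*u + 2*x)*(3*u + 2*x)*(9*u^2 - 6*u*x + 4*x^2)*(9*u^2 + 6*u*x + 4*x^2).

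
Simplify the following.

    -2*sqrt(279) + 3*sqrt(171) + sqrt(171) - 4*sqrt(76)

-6*sqrt(31) + 4*sqrt(19)

2*sqrt(279) = 6*sqrt(31); 3*sqrt(171) = 9*sqrt(19); sqrt(171) = 3*sqrt(19); 4*sqrt(76) = 8*sqrt(19)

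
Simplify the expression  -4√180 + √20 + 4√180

4√180 = 24*√5; √20 = 2*√5; 4√180 = 24*√5
Combine: (-24 + 2 + 24)·√5 = 2*√5

2*√5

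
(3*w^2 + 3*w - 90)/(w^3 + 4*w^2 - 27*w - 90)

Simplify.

3/(w + 3)

Factor: 3*w^2 + 3*w - 90 = 3*(w - 5)*(w + 6);  w^3 + 4*w^2 - 27*w - 90 = (w + 3)*(w + 6)*(w - 5)
Cancel the common factors (w - 5), (w + 6).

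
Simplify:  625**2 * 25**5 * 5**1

5**19

625**2 = 5**8; 25**5 = 5**10; 5**1 = 5**1
Combine exponents: 5**19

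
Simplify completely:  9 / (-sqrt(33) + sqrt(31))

(-9*sqrt(33) - 9*sqrt(31))/2

Multiply numerator and denominator by sqrt(31) + sqrt(33).
Denominator becomes -2; numerator becomes 9*sqrt(31) + 9*sqrt(33).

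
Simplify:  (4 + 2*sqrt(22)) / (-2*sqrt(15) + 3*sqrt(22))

(4*sqrt(15) + 6*sqrt(22) + 2*sqrt(330) + 66)/69

Multiply numerator and denominator by 2*sqrt(15) + 3*sqrt(22).
Denominator becomes 138; numerator becomes 8*sqrt(15) + 12*sqrt(22) + 4*sqrt(330) + 132.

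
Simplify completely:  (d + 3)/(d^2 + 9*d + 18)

Factor: d^2 + 9*d + 18 = (d + 3)*(d + 6)
Cancel the common factor (d + 3).

1/(d + 6)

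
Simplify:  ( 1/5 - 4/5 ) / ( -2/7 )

21/10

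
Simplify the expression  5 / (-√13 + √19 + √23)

(-145*√13 + 45*√23 + 85*√19 + 10*√5681)/907

Group as (√19 + √23) - √13; multiply by (√19 + √23) + √13, then rationalise the remaining surd.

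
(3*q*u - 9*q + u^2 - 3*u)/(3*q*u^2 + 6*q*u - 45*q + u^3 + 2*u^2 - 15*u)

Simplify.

1/(u + 5)

Factor: 3*q*u - 9*q + u^2 - 3*u = (u - 3)*(3*q + u);  3*q*u^2 + 6*q*u - 45*q + u^3 + 2*u^2 - 15*u = (u - 3)*(u + 5)*(3*q + u)
Cancel the common factors (3*q + u), (u - 3).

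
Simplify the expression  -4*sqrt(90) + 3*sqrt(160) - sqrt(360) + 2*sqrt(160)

4*sqrt(90) = 12*sqrt(10); 3*sqrt(160) = 12*sqrt(10); sqrt(360) = 6*sqrt(10); 2*sqrt(160) = 8*sqrt(10)
Combine: (-12 + 12 - 6 + 8)·sqrt(10) = 2*sqrt(10)

2*sqrt(10)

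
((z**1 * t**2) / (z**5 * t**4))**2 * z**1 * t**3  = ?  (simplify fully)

Inside the bracket: (z**-4) * (t**-2)
Raise to the power 2: (z**-8) * (t**-4)
Multiply by z**1 * t**3: add exponents.

1/(t*z**7)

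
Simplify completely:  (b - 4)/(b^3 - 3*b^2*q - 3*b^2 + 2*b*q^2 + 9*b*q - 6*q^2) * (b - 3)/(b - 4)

Factor: b^3 - 3*b^2*q - 3*b^2 + 2*b*q^2 + 9*b*q - 6*q^2 = (b - q)*(b - 2*q)*(b - 3)
Cancel the common factors (b - 3), (b - 4).

1/(b^2 - 3*b*q + 2*q^2)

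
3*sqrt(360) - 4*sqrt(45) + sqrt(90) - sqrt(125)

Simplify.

-17*sqrt(5) + 21*sqrt(10)

3*sqrt(360) = 18*sqrt(10); 4*sqrt(45) = 12*sqrt(5); sqrt(90) = 3*sqrt(10); sqrt(125) = 5*sqrt(5)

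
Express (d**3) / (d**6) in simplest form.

d**(-3)

Quotient: (d**-3)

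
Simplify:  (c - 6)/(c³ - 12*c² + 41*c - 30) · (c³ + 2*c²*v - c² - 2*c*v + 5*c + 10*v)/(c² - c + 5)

(c + 2*v)/(c² - 6*c + 5)

Factor: c³ - 12*c² + 41*c - 30 = (c - 5)·(c - 1)·(c - 6);  c³ + 2*c²*v - c² - 2*c*v + 5*c + 10*v = (c + 2*v)·(c² - c + 5)
Cancel the common factors (c² - c + 5), (c - 6).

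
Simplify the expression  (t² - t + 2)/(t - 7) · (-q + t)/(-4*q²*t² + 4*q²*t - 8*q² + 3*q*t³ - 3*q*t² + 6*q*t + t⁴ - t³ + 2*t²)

1/(4*q*t - 28*q + t² - 7*t)

Factor: -4*q²*t² + 4*q²*t - 8*q² + 3*q*t³ - 3*q*t² + 6*q*t + t⁴ - t³ + 2*t² = (-q + t)·(t² - t + 2)·(4*q + t)
Cancel the common factors (t² - t + 2), (-q + t).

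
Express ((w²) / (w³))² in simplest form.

w^(-2)

Inside the bracket: (w^-1)
Raise to the power 2: (w^-2)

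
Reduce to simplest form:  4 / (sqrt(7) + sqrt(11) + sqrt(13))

(-8*sqrt(1001) + 20*sqrt(13) + 36*sqrt(11) + 68*sqrt(7))/283

Group as (sqrt(7) + sqrt(13)) + sqrt(11); multiply by (sqrt(7) + sqrt(13)) - sqrt(11), then rationalise the remaining surd.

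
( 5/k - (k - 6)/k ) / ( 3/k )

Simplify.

-k/3 + 11/3

Numerator: 5/k - (k - 6)/k = (-k + 11)/k
Denominator: 3/k = 3/k
Divide: ((-k + 11)/k) · (k/3) = -k/3 + 11/3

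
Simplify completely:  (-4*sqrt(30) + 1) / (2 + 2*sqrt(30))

(-121 + 5*sqrt(30))/58

Multiply numerator and denominator by -2*sqrt(30) + 2.
Denominator becomes -116; numerator becomes -10*sqrt(30) + 242.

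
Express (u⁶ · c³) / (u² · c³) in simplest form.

u⁴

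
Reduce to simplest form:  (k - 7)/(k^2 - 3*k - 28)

1/(k + 4)

Factor: k^2 - 3*k - 28 = (k - 7)*(k + 4)
Cancel the common factor (k - 7).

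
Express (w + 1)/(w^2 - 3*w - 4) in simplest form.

1/(w - 4)

Factor: w^2 - 3*w - 4 = (w + 1)*(w - 4)
Cancel the common factor (w + 1).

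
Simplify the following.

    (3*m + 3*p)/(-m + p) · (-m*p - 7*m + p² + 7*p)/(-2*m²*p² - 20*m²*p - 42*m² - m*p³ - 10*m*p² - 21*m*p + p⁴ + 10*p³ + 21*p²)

Factor: 3*m + 3*p = 3·(m + p);  -m*p - 7*m + p² + 7*p = (-m + p)·(p + 7);  -2*m²*p² - 20*m²*p - 42*m² - m*p³ - 10*m*p² - 21*m*p + p⁴ + 10*p³ + 21*p² = (p + 7)·(-2*m + p)·(m + p)·(p + 3)
Cancel the common factors (-m + p), (m + p), (p + 7).

3/(-2*m*p - 6*m + p² + 3*p)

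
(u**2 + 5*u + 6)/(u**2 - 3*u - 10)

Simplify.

(u + 3)/(u - 5)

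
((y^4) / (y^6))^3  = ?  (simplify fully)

y^(-6)

Inside the bracket: (y^-2)
Raise to the power 3: (y^-6)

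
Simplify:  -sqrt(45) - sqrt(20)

-5*sqrt(5)

sqrt(45) = 3*sqrt(5); sqrt(20) = 2*sqrt(5)
Combine: (-3 - 2)·sqrt(5) = -5*sqrt(5)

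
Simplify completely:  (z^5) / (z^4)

z

Quotient: z^1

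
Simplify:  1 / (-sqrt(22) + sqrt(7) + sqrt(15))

(7*sqrt(15) + 15*sqrt(7) + sqrt(2310))/210

Group as (sqrt(7) + sqrt(15)) - sqrt(22); multiply by (sqrt(7) + sqrt(15)) + sqrt(22), then rationalise the remaining surd.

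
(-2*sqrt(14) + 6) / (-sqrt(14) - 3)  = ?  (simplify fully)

(-12*sqrt(14) + 46)/5

Multiply numerator and denominator by -3 + sqrt(14).
Denominator becomes -5; numerator becomes -46 + 12*sqrt(14).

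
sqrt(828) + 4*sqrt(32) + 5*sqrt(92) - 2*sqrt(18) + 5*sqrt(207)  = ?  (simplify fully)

10*sqrt(2) + 31*sqrt(23)

sqrt(828) = 6*sqrt(23); 4*sqrt(32) = 16*sqrt(2); 5*sqrt(92) = 10*sqrt(23); 2*sqrt(18) = 6*sqrt(2); 5*sqrt(207) = 15*sqrt(23)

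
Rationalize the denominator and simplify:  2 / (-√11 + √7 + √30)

Group as (√7 + √30) - √11; multiply by (√7 + √30) + √11, then rationalise the remaining surd.

(-13*√11 - 6*√30 + 17*√7 + √2310)/41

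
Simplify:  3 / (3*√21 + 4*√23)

(-9*√21 + 12*√23)/179

Multiply numerator and denominator by -4*√23 + 3*√21.
Denominator becomes -179; numerator becomes -12*√23 + 9*√21.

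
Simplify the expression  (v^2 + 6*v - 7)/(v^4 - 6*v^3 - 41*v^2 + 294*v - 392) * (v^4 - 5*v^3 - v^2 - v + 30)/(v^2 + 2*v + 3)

(v^2 - 6*v + 5)/(v^2 - 11*v + 28)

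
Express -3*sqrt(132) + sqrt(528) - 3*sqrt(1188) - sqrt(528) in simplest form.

3*sqrt(132) = 6*sqrt(33); sqrt(528) = 4*sqrt(33); 3*sqrt(1188) = 18*sqrt(33); sqrt(528) = 4*sqrt(33)
Combine: (-6 + 4 - 18 - 4)·sqrt(33) = -24*sqrt(33)

-24*sqrt(33)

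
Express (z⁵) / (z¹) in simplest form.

z⁴

Quotient: z⁴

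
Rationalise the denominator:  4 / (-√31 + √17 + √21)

(-28*√31 + 108*√21 + 140*√17 + 8*√11067)/1379

Group as (√17 + √21) - √31; multiply by (√17 + √21) + √31, then rationalise the remaining surd.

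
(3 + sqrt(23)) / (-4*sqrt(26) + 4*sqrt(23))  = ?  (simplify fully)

Multiply numerator and denominator by 4*sqrt(23) + 4*sqrt(26).
Denominator becomes -48; numerator becomes 12*sqrt(23) + 12*sqrt(26) + 92 + 4*sqrt(598).

(-sqrt(598) - 23 - 3*sqrt(26) - 3*sqrt(23))/12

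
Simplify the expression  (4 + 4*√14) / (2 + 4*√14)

(2*√14 + 54)/55

Multiply numerator and denominator by -4*√14 + 2.
Denominator becomes -220; numerator becomes -216 - 8*√14.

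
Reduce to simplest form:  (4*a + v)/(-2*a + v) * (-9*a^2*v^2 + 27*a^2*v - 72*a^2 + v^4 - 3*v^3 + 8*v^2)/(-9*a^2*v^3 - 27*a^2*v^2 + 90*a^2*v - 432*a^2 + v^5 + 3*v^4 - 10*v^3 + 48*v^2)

Factor: -9*a^2*v^2 + 27*a^2*v - 72*a^2 + v^4 - 3*v^3 + 8*v^2 = (3*a + v)*(-3*a + v)*(v^2 - 3*v + 8);  -9*a^2*v^3 - 27*a^2*v^2 + 90*a^2*v - 432*a^2 + v^5 + 3*v^4 - 10*v^3 + 48*v^2 = (-3*a + v)*(v^2 - 3*v + 8)*(3*a + v)*(v + 6)
Cancel the common factors (v^2 - 3*v + 8), (3*a + v), (-3*a + v).

(4*a + v)/(-2*a*v - 12*a + v^2 + 6*v)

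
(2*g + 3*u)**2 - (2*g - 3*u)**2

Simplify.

24*g*u

Write as f((2*g),(3*u)) - f((2*g),-(3*u)) and expand.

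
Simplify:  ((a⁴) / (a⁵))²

Inside the bracket: (a^-1)
Raise to the power 2: (a^-2)

a^(-2)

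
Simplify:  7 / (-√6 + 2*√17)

(7*√6 + 14*√17)/62

Multiply numerator and denominator by √6 + 2*√17.
Denominator becomes 62; numerator becomes 7*√6 + 14*√17.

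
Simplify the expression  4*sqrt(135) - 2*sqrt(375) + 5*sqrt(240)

22*sqrt(15)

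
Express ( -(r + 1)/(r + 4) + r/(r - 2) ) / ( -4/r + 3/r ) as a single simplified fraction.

(-5*r² - 2*r)/(r² + 2*r - 8)

Numerator: -(r + 1)/(r + 4) + r/(r - 2) = (5*r + 2)/(r² + 2*r - 8)
Denominator: -4/r + 3/r = -1/r
Divide: ((5*r + 2)/(r² + 2*r - 8)) · (-r) = (-5*r² - 2*r)/(r² + 2*r - 8)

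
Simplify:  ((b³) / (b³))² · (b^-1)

1/b

Inside the bracket: 1
Raise to the power 2: 1
Multiply by (b^-1): add exponents.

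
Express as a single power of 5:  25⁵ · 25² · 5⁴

25⁵ = 5^10; 25² = 5^4; 5⁴ = 5^4
Combine exponents: 5^18

5^18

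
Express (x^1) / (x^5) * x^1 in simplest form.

Quotient: (x^-4)
Multiply by x^1: add exponents.

x^(-3)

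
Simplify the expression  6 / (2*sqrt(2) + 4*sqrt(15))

Multiply numerator and denominator by -2*sqrt(2) + 4*sqrt(15).
Denominator becomes 232; numerator becomes -12*sqrt(2) + 24*sqrt(15).

(-3*sqrt(2) + 6*sqrt(15))/58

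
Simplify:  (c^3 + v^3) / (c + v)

c^2 - c*v + v^2

v^3 + c^3 = (c + v)(c^2 - c*v + v^2).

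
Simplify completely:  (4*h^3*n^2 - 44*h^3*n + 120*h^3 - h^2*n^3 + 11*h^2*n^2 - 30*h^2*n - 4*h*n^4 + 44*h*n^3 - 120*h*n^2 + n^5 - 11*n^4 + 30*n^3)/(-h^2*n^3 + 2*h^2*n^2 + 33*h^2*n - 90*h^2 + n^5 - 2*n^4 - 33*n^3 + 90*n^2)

(-4*h*n + 24*h + n^2 - 6*n)/(n^2 + 3*n - 18)

Factor: 4*h^3*n^2 - 44*h^3*n + 120*h^3 - h^2*n^3 + 11*h^2*n^2 - 30*h^2*n - 4*h*n^4 + 44*h*n^3 - 120*h*n^2 + n^5 - 11*n^4 + 30*n^3 = (-h + n)*(n - 6)*(-4*h + n)*(n - 5)*(h + n);  -h^2*n^3 + 2*h^2*n^2 + 33*h^2*n - 90*h^2 + n^5 - 2*n^4 - 33*n^3 + 90*n^2 = (-h + n)*(n - 3)*(n + 6)*(n - 5)*(h + n)
Cancel the common factors (n - 5), (h + n), (-h + n).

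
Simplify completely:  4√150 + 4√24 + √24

4√150 = 20*√6; 4√24 = 8*√6; √24 = 2*√6
Combine: (20 + 8 + 2)·√6 = 30*√6

30*√6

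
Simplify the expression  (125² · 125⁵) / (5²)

5^19

125² = 5^6; 125⁵ = 5^15; 5² = 5^2
Combine exponents: 5^19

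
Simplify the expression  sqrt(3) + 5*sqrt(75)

26*sqrt(3)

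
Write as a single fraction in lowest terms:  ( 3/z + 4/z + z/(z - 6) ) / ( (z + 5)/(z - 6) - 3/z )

(z**2 + 7*z - 42)/(z**2 + 2*z + 18)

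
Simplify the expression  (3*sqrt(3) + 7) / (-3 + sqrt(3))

(-15 - 8*sqrt(3))/3

Multiply numerator and denominator by -3 - sqrt(3).
Denominator becomes 6; numerator becomes -30 - 16*sqrt(3).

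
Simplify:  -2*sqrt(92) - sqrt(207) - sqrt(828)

-13*sqrt(23)

2*sqrt(92) = 4*sqrt(23); sqrt(207) = 3*sqrt(23); sqrt(828) = 6*sqrt(23)
Combine: (-4 - 3 - 6)·sqrt(23) = -13*sqrt(23)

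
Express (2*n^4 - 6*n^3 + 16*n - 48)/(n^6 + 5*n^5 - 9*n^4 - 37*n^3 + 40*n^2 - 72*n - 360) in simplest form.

2/(n^2 + 8*n + 15)

Factor: 2*n^4 - 6*n^3 + 16*n - 48 = 2*(n + 2)*(n - 3)*(n^2 - 2*n + 4);  n^6 + 5*n^5 - 9*n^4 - 37*n^3 + 40*n^2 - 72*n - 360 = (n + 3)*(n^2 - 2*n + 4)*(n - 3)*(n + 2)*(n + 5)
Cancel the common factors (n^2 - 2*n + 4), (n - 3), (n + 2).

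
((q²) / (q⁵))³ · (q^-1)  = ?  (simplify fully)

Inside the bracket: (q^-3)
Raise to the power 3: (q^-9)
Multiply by (q^-1): add exponents.

q^(-10)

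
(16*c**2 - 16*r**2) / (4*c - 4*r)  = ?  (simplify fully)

4*c + 4*r

16*c**2 - 16*r**2 factors as -16*(-c + r)*(c + r).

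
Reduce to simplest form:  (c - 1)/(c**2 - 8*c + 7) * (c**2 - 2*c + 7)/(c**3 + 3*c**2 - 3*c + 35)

Factor: c**2 - 8*c + 7 = (c - 1)*(c - 7);  c**3 + 3*c**2 - 3*c + 35 = (c**2 - 2*c + 7)*(c + 5)
Cancel the common factors (c**2 - 2*c + 7), (c - 1).

1/(c**2 - 2*c - 35)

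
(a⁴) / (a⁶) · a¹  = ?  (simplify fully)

Quotient: (a^-2)
Multiply by a¹: add exponents.

1/a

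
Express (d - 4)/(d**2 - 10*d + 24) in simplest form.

Factor: d**2 - 10*d + 24 = (d - 6)*(d - 4)
Cancel the common factor (d - 4).

1/(d - 6)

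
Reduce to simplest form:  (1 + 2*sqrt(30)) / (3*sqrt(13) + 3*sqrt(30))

(-2*sqrt(390) - sqrt(13) + sqrt(30) + 60)/51

Multiply numerator and denominator by -3*sqrt(13) + 3*sqrt(30).
Denominator becomes 153; numerator becomes -6*sqrt(390) - 3*sqrt(13) + 3*sqrt(30) + 180.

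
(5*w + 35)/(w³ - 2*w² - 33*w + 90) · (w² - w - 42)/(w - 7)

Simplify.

Factor: 5*w + 35 = 5·(w + 7);  w³ - 2*w² - 33*w + 90 = (w - 5)·(w - 3)·(w + 6);  w² - w - 42 = (w - 7)·(w + 6)
Cancel the common factors (w - 7), (w + 6).

(5*w + 35)/(w² - 8*w + 15)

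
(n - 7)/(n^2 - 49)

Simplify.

1/(n + 7)

Factor: n^2 - 49 = (n - 7)*(n + 7)
Cancel the common factor (n - 7).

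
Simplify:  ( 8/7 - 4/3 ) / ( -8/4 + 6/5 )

5/21

Numerator: 8/7 - 4/3 = -4/21
Denominator: -8/4 + 6/5 = -4/5
Divide: (-4/21) · (-5/4) = 5/21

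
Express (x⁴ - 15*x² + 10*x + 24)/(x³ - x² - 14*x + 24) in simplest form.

Factor: x⁴ - 15*x² + 10*x + 24 = (x + 4)·(x - 2)·(x + 1)·(x - 3);  x³ - x² - 14*x + 24 = (x - 3)·(x - 2)·(x + 4)
Cancel the common factors (x + 4), (x - 3), (x - 2).

x + 1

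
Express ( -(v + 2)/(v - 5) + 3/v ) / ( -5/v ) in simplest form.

(v² - v + 15)/(5*v - 25)

Numerator: -(v + 2)/(v - 5) + 3/v = (-v² + v - 15)/(v² - 5*v)
Denominator: -5/v = -5/v
Divide: ((-v² + v - 15)/(v² - 5*v)) · (-v/5) = (v² - v + 15)/(5*v - 25)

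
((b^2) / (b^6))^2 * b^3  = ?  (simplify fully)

Inside the bracket: (b^-4)
Raise to the power 2: (b^-8)
Multiply by b^3: add exponents.

b^(-5)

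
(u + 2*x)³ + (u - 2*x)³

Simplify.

2*u*(u² + 12*x²)

Write as f(u,(2*x)) + f(u,-(2*x)) and expand.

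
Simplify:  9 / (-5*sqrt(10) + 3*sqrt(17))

(-45*sqrt(10) - 27*sqrt(17))/97

Multiply numerator and denominator by 3*sqrt(17) + 5*sqrt(10).
Denominator becomes -97; numerator becomes 27*sqrt(17) + 45*sqrt(10).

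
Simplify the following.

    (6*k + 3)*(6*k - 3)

36*k^2 - 9

Product of conjugates: (P+Q)(P-Q) = P^2 - Q^2.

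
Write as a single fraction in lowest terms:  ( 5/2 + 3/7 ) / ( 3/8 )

164/21

Numerator: 5/2 + 3/7 = 41/14
Denominator: 3/8 = 3/8
Divide: (41/14) · (8/3) = 164/21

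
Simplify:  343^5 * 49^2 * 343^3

7^28

343^5 = 7^15; 49^2 = 7^4; 343^3 = 7^9
Combine exponents: 7^28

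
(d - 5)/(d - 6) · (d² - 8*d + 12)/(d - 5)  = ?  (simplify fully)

d - 2

Factor: d² - 8*d + 12 = (d - 2)·(d - 6)
Cancel the common factors (d - 5), (d - 6).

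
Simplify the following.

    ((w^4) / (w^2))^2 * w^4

w^8

Inside the bracket: w^2
Raise to the power 2: w^4
Multiply by w^4: add exponents.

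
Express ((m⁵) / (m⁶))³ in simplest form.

Inside the bracket: (m^-1)
Raise to the power 3: (m^-3)

m^(-3)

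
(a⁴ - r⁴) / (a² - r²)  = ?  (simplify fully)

a⁴ - r⁴ factors as -(-a + r)*(a + r)*(a² + r²).

a² + r²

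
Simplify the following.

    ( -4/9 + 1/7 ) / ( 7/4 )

Numerator: -4/9 + 1/7 = -19/63
Denominator: 7/4 = 7/4
Divide: (-19/63) · (4/7) = -76/441

-76/441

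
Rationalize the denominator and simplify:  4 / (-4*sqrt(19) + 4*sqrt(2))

(-sqrt(19) - sqrt(2))/17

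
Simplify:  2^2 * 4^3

2^8

2^2 = 2^2; 4^3 = 2^6
Combine exponents: 2^8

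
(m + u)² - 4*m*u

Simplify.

(m - u)²

Expand the square and combine the 4*m*u term.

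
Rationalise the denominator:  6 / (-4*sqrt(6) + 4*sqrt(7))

Multiply numerator and denominator by 4*sqrt(6) + 4*sqrt(7).
Denominator becomes 16; numerator becomes 24*sqrt(6) + 24*sqrt(7).

(3*sqrt(6) + 3*sqrt(7))/2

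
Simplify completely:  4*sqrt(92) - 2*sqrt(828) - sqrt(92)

-6*sqrt(23)

4*sqrt(92) = 8*sqrt(23); 2*sqrt(828) = 12*sqrt(23); sqrt(92) = 2*sqrt(23)
Combine: (8 - 12 - 2)·sqrt(23) = -6*sqrt(23)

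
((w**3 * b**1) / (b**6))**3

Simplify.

w**9/b**15

Inside the bracket: w**3 * (b**-5)
Raise to the power 3: w**9 * (b**-15)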